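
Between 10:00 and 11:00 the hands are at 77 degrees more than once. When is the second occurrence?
At t minutes past 10:00, the hour hand is at 30 x 10 + 0.5t degrees and the minute hand is at 6t degrees.
The smaller angle between them is 77 degrees when |30H - 5.5t| = 77 or |30H - 5.5t| = 283.
With H = 10, solve 30 x 10 - 5.5t = +/- target for each target:
  t = (30 x 10 - 77) / 5.5 = 40.55
  t = (30 x 10 + 77) / 5.5 = 68.55 (outside (0, 60))
  t = (30 x 10 - 283) / 5.5 = 3.09
  t = (30 x 10 + 283) / 5.5 = 106 (outside (0, 60))
Valid solutions in (0, 60): {3.09, 40.55} minutes.
The second occurrence is t = 40.55 minutes.
The hands form a 77-degree angle at 40.55 minutes past 10:00.

Final answer: 40.55 minutes past 10:00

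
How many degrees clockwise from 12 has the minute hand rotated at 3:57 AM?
The minute hand moves 6 degrees per minute.
At 3:57: 57 x 6 = 342 degrees

Final answer: 342 degrees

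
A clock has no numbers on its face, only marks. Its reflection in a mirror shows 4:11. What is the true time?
Reflection across the vertical (12-6) axis maps a hand at angle A degrees to (360 - A) degrees, which sends a reading of T minutes past 12:00 to (720 - T) minutes past 12:00.
Mirror reads 4:11 = 251 minutes past 12:00.
Actual time: (720 - 251) mod 720 = 469 minutes = 7:49.

Final answer: 7:49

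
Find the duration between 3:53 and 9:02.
From 3:53 to 9:02:
(9 x 60 + 2) - (3 x 60 + 53) = 542 - 233 = 309 minutes
= 5 hours and 9 minutes

Final answer: 5 hours and 9 minutes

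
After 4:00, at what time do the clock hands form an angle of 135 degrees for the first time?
At t minutes past 4:00, the hour hand is at 30 x 4 + 0.5t degrees and the minute hand is at 6t degrees.
The smaller angle between them is 135 degrees when |30H - 5.5t| = 135 or |30H - 5.5t| = 225.
With H = 4, solve 30 x 4 - 5.5t = +/- target for each target:
  t = (30 x 4 - 135) / 5.5 = -2.73 (outside (0, 60))
  t = (30 x 4 + 135) / 5.5 = 46.36
  t = (30 x 4 - 225) / 5.5 = -19.09 (outside (0, 60))
  t = (30 x 4 + 225) / 5.5 = 62.73 (outside (0, 60))
Valid solutions in (0, 60): {46.36} minutes.
The first occurrence is t = 46.36 minutes.
The hands form a 135-degree angle at 46.36 minutes past 4:00.

Final answer: 46.36 minutes past 4:00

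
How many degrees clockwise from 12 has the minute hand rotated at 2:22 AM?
The minute hand moves 6 degrees per minute.
At 2:22: 22 x 6 = 132 degrees

Final answer: 132 degrees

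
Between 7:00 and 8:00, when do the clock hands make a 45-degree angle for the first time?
At t minutes past 7:00, the hour hand is at 30 x 7 + 0.5t degrees and the minute hand is at 6t degrees.
The smaller angle between them is 45 degrees when |30H - 5.5t| = 45 or |30H - 5.5t| = 315.
With H = 7, solve 30 x 7 - 5.5t = +/- target for each target:
  t = (30 x 7 - 45) / 5.5 = 30
  t = (30 x 7 + 45) / 5.5 = 46.36
  t = (30 x 7 - 315) / 5.5 = -19.09 (outside (0, 60))
  t = (30 x 7 + 315) / 5.5 = 95.45 (outside (0, 60))
Valid solutions in (0, 60): {30, 46.36} minutes.
The first occurrence is t = 30 minutes.
The hands form a 45-degree angle at 30 minutes past 7:00.

Final answer: 30 minutes past 7:00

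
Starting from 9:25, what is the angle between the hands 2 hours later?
First find the time 2 hours after 9:25.
Total minutes: 9 x 60 + 25 + 2 x 60 + 0 = 685.
685 mod 720 = 685 minutes = 11:25.
Now compute the angle at 11:25:
Hour hand: 11 x 30 + 25 x 0.5 = 342.5 degrees
Minute hand: 25 x 6 = 150 degrees
Difference: |342.5 - 150| = 192.5 degrees
Smaller angle: 360 - 192.5 = 167.5 degrees

Final answer: 167.5 degrees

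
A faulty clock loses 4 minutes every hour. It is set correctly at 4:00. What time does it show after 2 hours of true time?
For every 60 true minutes, the faulty clock advances 60 - 4 = 56 minutes.
True elapsed: 2 hours = 120 minutes.
Faulty clock advances: 120 x 56/60 = 112 minutes (drift: 8 minutes behind).
Shown time: 4:00 + 112 minutes = 5:52.

Final answer: 5:52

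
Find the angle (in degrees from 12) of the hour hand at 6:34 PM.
The hour hand moves 30 degrees per hour and 0.5 degrees per minute.
At 6:34: (6) x 30 + 34 x 0.5 = 180 + 17 = 197 degrees

Final answer: 197 degrees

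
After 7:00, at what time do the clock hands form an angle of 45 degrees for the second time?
At t minutes past 7:00, the hour hand is at 30 x 7 + 0.5t degrees and the minute hand is at 6t degrees.
The smaller angle between them is 45 degrees when |30H - 5.5t| = 45 or |30H - 5.5t| = 315.
With H = 7, solve 30 x 7 - 5.5t = +/- target for each target:
  t = (30 x 7 - 45) / 5.5 = 30
  t = (30 x 7 + 45) / 5.5 = 46.36
  t = (30 x 7 - 315) / 5.5 = -19.09 (outside (0, 60))
  t = (30 x 7 + 315) / 5.5 = 95.45 (outside (0, 60))
Valid solutions in (0, 60): {30, 46.36} minutes.
The second occurrence is t = 46.36 minutes.
The hands form a 45-degree angle at 46.36 minutes past 7:00.

Final answer: 46.36 minutes past 7:00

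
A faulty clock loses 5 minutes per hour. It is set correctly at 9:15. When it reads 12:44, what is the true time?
For every 60 true minutes, the faulty clock advances 55 minutes, so 1 faulty-clock minute corresponds to 60/55 true minutes.
From 9:15 to 12:44 on the faulty dial is 209 minutes.
True elapsed: 209 x 60/55 = 228 minutes = 3 hours and 48 minutes.
True time: 9:15 + 3 hours and 48 minutes = 1:03.

Final answer: 1:03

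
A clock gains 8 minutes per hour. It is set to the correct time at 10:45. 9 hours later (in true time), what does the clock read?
For every 60 true minutes, the faulty clock advances 60 + 8 = 68 minutes.
True elapsed: 9 hours = 540 minutes.
Faulty clock advances: 540 x 68/60 = 612 minutes (drift: 72 minutes ahead).
Shown time: 10:45 + 612 minutes = 8:57.

Final answer: 8:57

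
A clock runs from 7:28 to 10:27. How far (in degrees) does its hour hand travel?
The hour hand moves 0.5 degrees per minute.
Time elapsed: 10:27 - 7:28 = 179 minutes
Angular displacement: 179 x 0.5 = 89.5 degrees

Final answer: 89.5 degrees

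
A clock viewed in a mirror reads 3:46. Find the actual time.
Reflection across the vertical (12-6) axis maps a hand at angle A degrees to (360 - A) degrees, which sends a reading of T minutes past 12:00 to (720 - T) minutes past 12:00.
Mirror reads 3:46 = 226 minutes past 12:00.
Actual time: (720 - 226) mod 720 = 494 minutes = 8:14.

Final answer: 8:14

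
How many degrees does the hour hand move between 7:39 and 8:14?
The hour hand moves 0.5 degrees per minute.
Time elapsed: 8:14 - 7:39 = 35 minutes
Angular displacement: 35 x 0.5 = 17.5 degrees

Final answer: 17.5 degrees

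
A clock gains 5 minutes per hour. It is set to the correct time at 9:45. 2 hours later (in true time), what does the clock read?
For every 60 true minutes, the faulty clock advances 60 + 5 = 65 minutes.
True elapsed: 2 hours = 120 minutes.
Faulty clock advances: 120 x 65/60 = 130 minutes (drift: 10 minutes ahead).
Shown time: 9:45 + 130 minutes = 11:55.

Final answer: 11:55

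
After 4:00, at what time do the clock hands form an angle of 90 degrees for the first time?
At t minutes past 4:00, the hour hand is at 30 x 4 + 0.5t degrees and the minute hand is at 6t degrees.
The smaller angle between them is 90 degrees when |30H - 5.5t| = 90 or |30H - 5.5t| = 270.
With H = 4, solve 30 x 4 - 5.5t = +/- target for each target:
  t = (30 x 4 - 90) / 5.5 = 5.45
  t = (30 x 4 + 90) / 5.5 = 38.18
  t = (30 x 4 - 270) / 5.5 = -27.27 (outside (0, 60))
  t = (30 x 4 + 270) / 5.5 = 70.91 (outside (0, 60))
Valid solutions in (0, 60): {5.45, 38.18} minutes.
The first occurrence is t = 5.45 minutes.
The hands form a 90-degree angle at 5.45 minutes past 4:00.

Final answer: 5.45 minutes past 4:00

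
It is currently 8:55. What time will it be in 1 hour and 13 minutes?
Starting time: 8:55
Adding 13 minutes to 55 minutes: 55 + 13 = 68 minutes = 1 hour and 8 minutes
Adding 1 hour: 8 + 1 + 1 (carry) = 10
Final time: 10:08

Final answer: 10:08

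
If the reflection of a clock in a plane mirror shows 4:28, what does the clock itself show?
Reflection across the vertical (12-6) axis maps a hand at angle A degrees to (360 - A) degrees, which sends a reading of T minutes past 12:00 to (720 - T) minutes past 12:00.
Mirror reads 4:28 = 268 minutes past 12:00.
Actual time: (720 - 268) mod 720 = 452 minutes = 7:32.

Final answer: 7:32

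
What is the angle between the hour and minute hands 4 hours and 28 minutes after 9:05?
First find the time 4 hours and 28 minutes after 9:05.
Total minutes: 9 x 60 + 5 + 4 x 60 + 28 = 813.
813 mod 720 = 93 minutes = 1:33.
Now compute the angle at 1:33:
Hour hand: 1 x 30 + 33 x 0.5 = 46.5 degrees
Minute hand: 33 x 6 = 198 degrees
Difference: |46.5 - 198| = 151.5 degrees
The angle is 151.5 degrees

Final answer: 151.5 degrees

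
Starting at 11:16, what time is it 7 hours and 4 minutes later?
Starting time: 11:16
Adding 4 minutes to 16 minutes: 16 + 4 = 20 minutes
Adding 7 hours: 11 + 7 = 18 - 12 = 6
Final time: 6:20

Final answer: 6:20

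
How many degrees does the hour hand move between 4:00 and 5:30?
The hour hand moves 0.5 degrees per minute.
Time elapsed: 5:30 - 4:00 = 90 minutes
Angular displacement: 90 x 0.5 = 45 degrees

Final answer: 45 degrees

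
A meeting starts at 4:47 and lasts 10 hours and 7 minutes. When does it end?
Starting time: 4:47
Adding 7 minutes to 47 minutes: 47 + 7 = 54 minutes
Adding 10 hours: 4 + 10 = 14 - 12 = 2
Final time: 2:54

Final answer: 2:54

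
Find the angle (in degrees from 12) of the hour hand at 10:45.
The hour hand moves 30 degrees per hour and 0.5 degrees per minute.
At 10:45: (10) x 30 + 45 x 0.5 = 300 + 22.5 = 322.5 degrees

Final answer: 322.5 degrees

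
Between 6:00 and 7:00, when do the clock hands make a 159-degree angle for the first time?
At t minutes past 6:00, the hour hand is at 30 x 6 + 0.5t degrees and the minute hand is at 6t degrees.
The smaller angle between them is 159 degrees when |30H - 5.5t| = 159 or |30H - 5.5t| = 201.
With H = 6, solve 30 x 6 - 5.5t = +/- target for each target:
  t = (30 x 6 - 159) / 5.5 = 3.82
  t = (30 x 6 + 159) / 5.5 = 61.64 (outside (0, 60))
  t = (30 x 6 - 201) / 5.5 = -3.82 (outside (0, 60))
  t = (30 x 6 + 201) / 5.5 = 69.27 (outside (0, 60))
Valid solutions in (0, 60): {3.82} minutes.
The first occurrence is t = 3.82 minutes.
The hands form a 159-degree angle at 3.82 minutes past 6:00.

Final answer: 3.82 minutes past 6:00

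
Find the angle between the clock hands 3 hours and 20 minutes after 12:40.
First find the time 3 hours and 20 minutes after 12:40.
Total minutes: 12 x 60 + 40 + 3 x 60 + 20 = 960.
960 mod 720 = 240 minutes = 4:00.
Now compute the angle at 4:00:
Hour hand: 4 x 30 + 0 x 0.5 = 120 degrees
Minute hand: 0 x 6 = 0 degrees
Difference: |120 - 0| = 120 degrees
The angle is 120 degrees

Final answer: 120 degrees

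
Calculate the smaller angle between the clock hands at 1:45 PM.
Hour hand position: 1 x 30 + 45 x 0.5 = 52.5 degrees
Minute hand position: 45 x 6 = 270 degrees
Difference: |52.5 - 270| = 217.5 degrees
Since 217.5 > 180, the smaller angle is 360 - 217.5 = 142.5 degrees

Final answer: 142.5 degrees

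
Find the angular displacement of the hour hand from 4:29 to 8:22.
The hour hand moves 0.5 degrees per minute.
Time elapsed: 8:22 - 4:29 = 233 minutes
Angular displacement: 233 x 0.5 = 116.5 degrees

Final answer: 116.5 degrees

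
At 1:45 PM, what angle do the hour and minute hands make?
Hour hand position: 1 x 30 + 45 x 0.5 = 52.5 degrees
Minute hand position: 45 x 6 = 270 degrees
Difference: |52.5 - 270| = 217.5 degrees
Since 217.5 > 180, the smaller angle is 360 - 217.5 = 142.5 degrees

Final answer: 142.5 degrees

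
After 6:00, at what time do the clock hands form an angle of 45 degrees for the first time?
At t minutes past 6:00, the hour hand is at 30 x 6 + 0.5t degrees and the minute hand is at 6t degrees.
The smaller angle between them is 45 degrees when |30H - 5.5t| = 45 or |30H - 5.5t| = 315.
With H = 6, solve 30 x 6 - 5.5t = +/- target for each target:
  t = (30 x 6 - 45) / 5.5 = 24.55
  t = (30 x 6 + 45) / 5.5 = 40.91
  t = (30 x 6 - 315) / 5.5 = -24.55 (outside (0, 60))
  t = (30 x 6 + 315) / 5.5 = 90 (outside (0, 60))
Valid solutions in (0, 60): {24.55, 40.91} minutes.
The first occurrence is t = 24.55 minutes.
The hands form a 45-degree angle at 24.55 minutes past 6:00.

Final answer: 24.55 minutes past 6:00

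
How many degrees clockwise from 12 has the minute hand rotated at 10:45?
The minute hand moves 6 degrees per minute.
At 10:45: 45 x 6 = 270 degrees

Final answer: 270 degrees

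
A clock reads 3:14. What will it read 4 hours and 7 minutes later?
Starting time: 3:14
Adding 7 minutes to 14 minutes: 14 + 7 = 21 minutes
Adding 4 hours: 3 + 4 = 7
Final time: 7:21

Final answer: 7:21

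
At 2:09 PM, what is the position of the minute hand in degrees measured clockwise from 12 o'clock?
The minute hand moves 6 degrees per minute.
At 2:09: 9 x 6 = 54 degrees

Final answer: 54 degrees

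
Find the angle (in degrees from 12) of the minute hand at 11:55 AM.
The minute hand moves 6 degrees per minute.
At 11:55: 55 x 6 = 330 degrees

Final answer: 330 degrees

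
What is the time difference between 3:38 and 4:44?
From 3:38 to 4:44:
(4 x 60 + 44) - (3 x 60 + 38) = 284 - 218 = 66 minutes
= 1 hour and 6 minutes

Final answer: 1 hour and 6 minutes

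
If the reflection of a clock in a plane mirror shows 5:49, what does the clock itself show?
Reflection across the vertical (12-6) axis maps a hand at angle A degrees to (360 - A) degrees, which sends a reading of T minutes past 12:00 to (720 - T) minutes past 12:00.
Mirror reads 5:49 = 349 minutes past 12:00.
Actual time: (720 - 349) mod 720 = 371 minutes = 6:11.

Final answer: 6:11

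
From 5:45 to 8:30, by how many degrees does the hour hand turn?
The hour hand moves 0.5 degrees per minute.
Time elapsed: 8:30 - 5:45 = 165 minutes
Angular displacement: 165 x 0.5 = 82.5 degrees

Final answer: 82.5 degrees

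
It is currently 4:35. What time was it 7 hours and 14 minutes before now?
Starting time: 4:35 = 275 total minutes past 12:00
Subtracting: 7 hours and 14 minutes = 434 minutes
275 - 434 = -159 (negative, add 12 hours = 720) = 561 minutes
= 9 hours and 21 minutes past 12:00 = 9:21

Final answer: 9:21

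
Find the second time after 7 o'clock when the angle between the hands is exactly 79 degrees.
At t minutes past 7:00, the hour hand is at 30 x 7 + 0.5t degrees and the minute hand is at 6t degrees.
The smaller angle between them is 79 degrees when |30H - 5.5t| = 79 or |30H - 5.5t| = 281.
With H = 7, solve 30 x 7 - 5.5t = +/- target for each target:
  t = (30 x 7 - 79) / 5.5 = 23.82
  t = (30 x 7 + 79) / 5.5 = 52.55
  t = (30 x 7 - 281) / 5.5 = -12.91 (outside (0, 60))
  t = (30 x 7 + 281) / 5.5 = 89.27 (outside (0, 60))
Valid solutions in (0, 60): {23.82, 52.55} minutes.
The second occurrence is t = 52.55 minutes.
The hands form a 79-degree angle at 52.55 minutes past 7:00.

Final answer: 52.55 minutes past 7:00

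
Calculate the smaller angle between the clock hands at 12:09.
Hour hand position: 0 x 30 + 9 x 0.5 = 4.5 degrees
Minute hand position: 9 x 6 = 54 degrees
Difference: |4.5 - 54| = 49.5 degrees
The angle between the hands is 49.5 degrees

Final answer: 49.5 degrees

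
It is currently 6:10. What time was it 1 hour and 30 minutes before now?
Starting time: 6:10 = 370 total minutes past 12:00
Subtracting: 1 hour and 30 minutes = 90 minutes
370 - 90 = 280 minutes
= 4 hours and 40 minutes past 12:00 = 4:40

Final answer: 4:40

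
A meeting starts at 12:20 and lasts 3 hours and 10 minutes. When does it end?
Starting time: 12:20
Adding 10 minutes to 20 minutes: 20 + 10 = 30 minutes
Adding 3 hours: 12 + 3 = 15 - 12 = 3
Final time: 3:30

Final answer: 3:30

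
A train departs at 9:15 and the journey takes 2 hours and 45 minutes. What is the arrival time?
Starting time: 9:15
Adding 45 minutes to 15 minutes: 15 + 45 = 60 minutes = 1 hour
Adding 2 hours: 9 + 2 + 1 (carry) = 12
Final time: 12:00

Final answer: 12:00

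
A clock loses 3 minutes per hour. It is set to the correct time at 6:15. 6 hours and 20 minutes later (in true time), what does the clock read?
For every 60 true minutes, the faulty clock advances 60 - 3 = 57 minutes.
True elapsed: 6 hours and 20 minutes = 380 minutes.
Faulty clock advances: 380 x 57/60 = 361 minutes (drift: 19 minutes behind).
Shown time: 6:15 + 361 minutes = 12:16.

Final answer: 12:16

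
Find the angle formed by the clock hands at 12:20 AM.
Hour hand position: 0 x 30 + 20 x 0.5 = 10 degrees
Minute hand position: 20 x 6 = 120 degrees
Difference: |10 - 120| = 110 degrees
The angle between the hands is 110 degrees

Final answer: 110 degrees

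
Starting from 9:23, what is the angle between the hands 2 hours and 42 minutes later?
First find the time 2 hours and 42 minutes after 9:23.
Total minutes: 9 x 60 + 23 + 2 x 60 + 42 = 725.
725 mod 720 = 5 minutes = 12:05.
Now compute the angle at 12:05:
Hour hand: 0 x 30 + 5 x 0.5 = 2.5 degrees
Minute hand: 5 x 6 = 30 degrees
Difference: |2.5 - 30| = 27.5 degrees
The angle is 27.5 degrees

Final answer: 27.5 degrees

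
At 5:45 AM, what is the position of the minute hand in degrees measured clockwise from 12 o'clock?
The minute hand moves 6 degrees per minute.
At 5:45: 45 x 6 = 270 degrees

Final answer: 270 degrees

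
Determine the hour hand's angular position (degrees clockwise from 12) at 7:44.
The hour hand moves 30 degrees per hour and 0.5 degrees per minute.
At 7:44: (7) x 30 + 44 x 0.5 = 210 + 22 = 232 degrees

Final answer: 232 degrees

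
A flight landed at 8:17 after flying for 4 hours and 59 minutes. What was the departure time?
Starting time: 8:17 = 497 total minutes past 12:00
Subtracting: 4 hours and 59 minutes = 299 minutes
497 - 299 = 198 minutes
= 3 hours and 18 minutes past 12:00 = 3:18

Final answer: 3:18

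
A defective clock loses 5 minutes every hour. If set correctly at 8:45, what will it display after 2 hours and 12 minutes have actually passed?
For every 60 true minutes, the faulty clock advances 60 - 5 = 55 minutes.
True elapsed: 2 hours and 12 minutes = 132 minutes.
Faulty clock advances: 132 x 55/60 = 121 minutes (drift: 11 minutes behind).
Shown time: 8:45 + 121 minutes = 10:46.

Final answer: 10:46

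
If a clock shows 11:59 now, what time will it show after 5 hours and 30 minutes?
Starting time: 11:59
Adding 30 minutes to 59 minutes: 59 + 30 = 89 minutes = 1 hour and 29 minutes
Adding 5 hours: 11 + 5 + 1 (carry) = 17 - 12 = 5
Final time: 5:29

Final answer: 5:29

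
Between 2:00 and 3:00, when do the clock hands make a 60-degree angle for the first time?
At t minutes past 2:00, the hour hand is at 30 x 2 + 0.5t degrees and the minute hand is at 6t degrees.
The smaller angle between them is 60 degrees when |30H - 5.5t| = 60 or |30H - 5.5t| = 300.
With H = 2, solve 30 x 2 - 5.5t = +/- target for each target:
  t = (30 x 2 - 60) / 5.5 = 0 (outside (0, 60))
  t = (30 x 2 + 60) / 5.5 = 21.82
  t = (30 x 2 - 300) / 5.5 = -43.64 (outside (0, 60))
  t = (30 x 2 + 300) / 5.5 = 65.45 (outside (0, 60))
Valid solutions in (0, 60): {21.82} minutes.
The first occurrence is t = 21.82 minutes.
The hands form a 60-degree angle at 21.82 minutes past 2:00.

Final answer: 21.82 minutes past 2:00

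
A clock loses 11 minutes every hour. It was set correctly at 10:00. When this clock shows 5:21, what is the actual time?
For every 60 true minutes, the faulty clock advances 49 minutes, so 1 faulty-clock minute corresponds to 60/49 true minutes.
From 10:00 to 5:21 on the faulty dial is 441 minutes.
True elapsed: 441 x 60/49 = 540 minutes = 9 hours.
True time: 10:00 + 9 hours = 7:00.

Final answer: 7:00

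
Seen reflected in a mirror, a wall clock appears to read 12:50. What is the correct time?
Reflection across the vertical (12-6) axis maps a hand at angle A degrees to (360 - A) degrees, which sends a reading of T minutes past 12:00 to (720 - T) minutes past 12:00.
Mirror reads 12:50 = 50 minutes past 12:00.
Actual time: (720 - 50) mod 720 = 670 minutes = 11:10.

Final answer: 11:10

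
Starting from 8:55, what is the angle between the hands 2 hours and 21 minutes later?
First find the time 2 hours and 21 minutes after 8:55.
Total minutes: 8 x 60 + 55 + 2 x 60 + 21 = 676.
676 mod 720 = 676 minutes = 11:16.
Now compute the angle at 11:16:
Hour hand: 11 x 30 + 16 x 0.5 = 338 degrees
Minute hand: 16 x 6 = 96 degrees
Difference: |338 - 96| = 242 degrees
Smaller angle: 360 - 242 = 118 degrees

Final answer: 118 degrees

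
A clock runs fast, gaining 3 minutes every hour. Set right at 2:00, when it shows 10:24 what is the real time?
For every 60 true minutes, the faulty clock advances 63 minutes, so 1 faulty-clock minute corresponds to 60/63 true minutes.
From 2:00 to 10:24 on the faulty dial is 504 minutes.
True elapsed: 504 x 60/63 = 480 minutes = 8 hours.
True time: 2:00 + 8 hours = 10:00.

Final answer: 10:00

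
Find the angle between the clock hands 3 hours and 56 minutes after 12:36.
First find the time 3 hours and 56 minutes after 12:36.
Total minutes: 12 x 60 + 36 + 3 x 60 + 56 = 992.
992 mod 720 = 272 minutes = 4:32.
Now compute the angle at 4:32:
Hour hand: 4 x 30 + 32 x 0.5 = 136 degrees
Minute hand: 32 x 6 = 192 degrees
Difference: |136 - 192| = 56 degrees
The angle is 56 degrees

Final answer: 56 degrees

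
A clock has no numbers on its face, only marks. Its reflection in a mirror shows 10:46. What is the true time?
Reflection across the vertical (12-6) axis maps a hand at angle A degrees to (360 - A) degrees, which sends a reading of T minutes past 12:00 to (720 - T) minutes past 12:00.
Mirror reads 10:46 = 646 minutes past 12:00.
Actual time: (720 - 646) mod 720 = 74 minutes = 1:14.

Final answer: 1:14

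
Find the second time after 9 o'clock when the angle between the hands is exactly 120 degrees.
At t minutes past 9:00, the hour hand is at 30 x 9 + 0.5t degrees and the minute hand is at 6t degrees.
The smaller angle between them is 120 degrees when |30H - 5.5t| = 120 or |30H - 5.5t| = 240.
With H = 9, solve 30 x 9 - 5.5t = +/- target for each target:
  t = (30 x 9 - 120) / 5.5 = 27.27
  t = (30 x 9 + 120) / 5.5 = 70.91 (outside (0, 60))
  t = (30 x 9 - 240) / 5.5 = 5.45
  t = (30 x 9 + 240) / 5.5 = 92.73 (outside (0, 60))
Valid solutions in (0, 60): {5.45, 27.27} minutes.
The second occurrence is t = 27.27 minutes.
The hands form a 120-degree angle at 27.27 minutes past 9:00.

Final answer: 27.27 minutes past 9:00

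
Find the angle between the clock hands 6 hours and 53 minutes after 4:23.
First find the time 6 hours and 53 minutes after 4:23.
Total minutes: 4 x 60 + 23 + 6 x 60 + 53 = 676.
676 mod 720 = 676 minutes = 11:16.
Now compute the angle at 11:16:
Hour hand: 11 x 30 + 16 x 0.5 = 338 degrees
Minute hand: 16 x 6 = 96 degrees
Difference: |338 - 96| = 242 degrees
Smaller angle: 360 - 242 = 118 degrees

Final answer: 118 degrees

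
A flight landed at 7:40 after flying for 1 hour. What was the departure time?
Starting time: 7:40 = 460 total minutes past 12:00
Subtracting: 1 hour = 60 minutes
460 - 60 = 400 minutes
= 6 hours and 40 minutes past 12:00 = 6:40

Final answer: 6:40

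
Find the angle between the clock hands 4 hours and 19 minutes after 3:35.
First find the time 4 hours and 19 minutes after 3:35.
Total minutes: 3 x 60 + 35 + 4 x 60 + 19 = 474.
474 mod 720 = 474 minutes = 7:54.
Now compute the angle at 7:54:
Hour hand: 7 x 30 + 54 x 0.5 = 237 degrees
Minute hand: 54 x 6 = 324 degrees
Difference: |237 - 324| = 87 degrees
The angle is 87 degrees

Final answer: 87 degrees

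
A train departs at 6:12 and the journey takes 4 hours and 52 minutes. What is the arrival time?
Starting time: 6:12
Adding 52 minutes to 12 minutes: 12 + 52 = 64 minutes = 1 hour and 4 minutes
Adding 4 hours: 6 + 4 + 1 (carry) = 11
Final time: 11:04

Final answer: 11:04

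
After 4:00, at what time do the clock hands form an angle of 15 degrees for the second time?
At t minutes past 4:00, the hour hand is at 30 x 4 + 0.5t degrees and the minute hand is at 6t degrees.
The smaller angle between them is 15 degrees when |30H - 5.5t| = 15 or |30H - 5.5t| = 345.
With H = 4, solve 30 x 4 - 5.5t = +/- target for each target:
  t = (30 x 4 - 15) / 5.5 = 19.09
  t = (30 x 4 + 15) / 5.5 = 24.55
  t = (30 x 4 - 345) / 5.5 = -40.91 (outside (0, 60))
  t = (30 x 4 + 345) / 5.5 = 84.55 (outside (0, 60))
Valid solutions in (0, 60): {19.09, 24.55} minutes.
The second occurrence is t = 24.55 minutes.
The hands form a 15-degree angle at 24.55 minutes past 4:00.

Final answer: 24.55 minutes past 4:00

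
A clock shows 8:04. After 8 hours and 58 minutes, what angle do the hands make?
First find the time 8 hours and 58 minutes after 8:04.
Total minutes: 8 x 60 + 4 + 8 x 60 + 58 = 1022.
1022 mod 720 = 302 minutes = 5:02.
Now compute the angle at 5:02:
Hour hand: 5 x 30 + 2 x 0.5 = 151 degrees
Minute hand: 2 x 6 = 12 degrees
Difference: |151 - 12| = 139 degrees
The angle is 139 degrees

Final answer: 139 degrees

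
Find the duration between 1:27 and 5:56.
From 1:27 to 5:56:
(5 x 60 + 56) - (1 x 60 + 27) = 356 - 87 = 269 minutes
= 4 hours and 29 minutes

Final answer: 4 hours and 29 minutes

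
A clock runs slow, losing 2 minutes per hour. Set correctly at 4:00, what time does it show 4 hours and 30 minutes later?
For every 60 true minutes, the faulty clock advances 60 - 2 = 58 minutes.
True elapsed: 4 hours and 30 minutes = 270 minutes.
Faulty clock advances: 270 x 58/60 = 261 minutes (drift: 9 minutes behind).
Shown time: 4:00 + 261 minutes = 8:21.

Final answer: 8:21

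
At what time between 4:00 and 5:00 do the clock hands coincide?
The minute hand gains 5.5 degrees per minute on the hour hand.
At 4:00, the hour hand is at 120 degrees and the minute hand is at 0 degrees.
The gap is 120 degrees. Time to close: 120/5.5 = 60 x 4/11 = 21.82 minutes.
The hands overlap at 21.82 minutes past 4:00.

Final answer: 21.82 minutes past 4:00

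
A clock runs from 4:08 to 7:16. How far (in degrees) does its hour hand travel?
The hour hand moves 0.5 degrees per minute.
Time elapsed: 7:16 - 4:08 = 188 minutes
Angular displacement: 188 x 0.5 = 94 degrees

Final answer: 94 degrees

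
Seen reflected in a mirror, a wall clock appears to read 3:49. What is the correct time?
Reflection across the vertical (12-6) axis maps a hand at angle A degrees to (360 - A) degrees, which sends a reading of T minutes past 12:00 to (720 - T) minutes past 12:00.
Mirror reads 3:49 = 229 minutes past 12:00.
Actual time: (720 - 229) mod 720 = 491 minutes = 8:11.

Final answer: 8:11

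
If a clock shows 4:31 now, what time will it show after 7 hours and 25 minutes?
Starting time: 4:31
Adding 25 minutes to 31 minutes: 31 + 25 = 56 minutes
Adding 7 hours: 4 + 7 = 11
Final time: 11:56

Final answer: 11:56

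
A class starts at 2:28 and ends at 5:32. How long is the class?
From 2:28 to 5:32:
(5 x 60 + 32) - (2 x 60 + 28) = 332 - 148 = 184 minutes
= 3 hours and 4 minutes

Final answer: 3 hours and 4 minutes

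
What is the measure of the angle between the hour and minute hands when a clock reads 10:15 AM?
Hour hand position: 10 x 30 + 15 x 0.5 = 307.5 degrees
Minute hand position: 15 x 6 = 90 degrees
Difference: |307.5 - 90| = 217.5 degrees
Since 217.5 > 180, the smaller angle is 360 - 217.5 = 142.5 degrees

Final answer: 142.5 degrees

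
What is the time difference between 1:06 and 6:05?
From 1:06 to 6:05:
(6 x 60 + 5) - (1 x 60 + 6) = 365 - 66 = 299 minutes
= 4 hours and 59 minutes

Final answer: 4 hours and 59 minutes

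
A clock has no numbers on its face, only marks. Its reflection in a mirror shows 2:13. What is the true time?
Reflection across the vertical (12-6) axis maps a hand at angle A degrees to (360 - A) degrees, which sends a reading of T minutes past 12:00 to (720 - T) minutes past 12:00.
Mirror reads 2:13 = 133 minutes past 12:00.
Actual time: (720 - 133) mod 720 = 587 minutes = 9:47.

Final answer: 9:47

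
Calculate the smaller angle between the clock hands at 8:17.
Hour hand position: 8 x 30 + 17 x 0.5 = 248.5 degrees
Minute hand position: 17 x 6 = 102 degrees
Difference: |248.5 - 102| = 146.5 degrees
The angle between the hands is 146.5 degrees

Final answer: 146.5 degrees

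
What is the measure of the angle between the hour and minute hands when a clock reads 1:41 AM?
Hour hand position: 1 x 30 + 41 x 0.5 = 50.5 degrees
Minute hand position: 41 x 6 = 246 degrees
Difference: |50.5 - 246| = 195.5 degrees
Since 195.5 > 180, the smaller angle is 360 - 195.5 = 164.5 degrees

Final answer: 164.5 degrees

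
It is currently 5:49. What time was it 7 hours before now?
Starting time: 5:49 = 349 total minutes past 12:00
Subtracting: 7 hours = 420 minutes
349 - 420 = -71 (negative, add 12 hours = 720) = 649 minutes
= 10 hours and 49 minutes past 12:00 = 10:49

Final answer: 10:49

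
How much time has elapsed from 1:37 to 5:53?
From 1:37 to 5:53:
(5 x 60 + 53) - (1 x 60 + 37) = 353 - 97 = 256 minutes
= 4 hours and 16 minutes

Final answer: 4 hours and 16 minutes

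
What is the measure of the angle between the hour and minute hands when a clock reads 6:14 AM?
Hour hand position: 6 x 30 + 14 x 0.5 = 187 degrees
Minute hand position: 14 x 6 = 84 degrees
Difference: |187 - 84| = 103 degrees
The angle between the hands is 103 degrees

Final answer: 103 degrees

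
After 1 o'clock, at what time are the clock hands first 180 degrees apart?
For hands to be 180 degrees apart: |30H - 5.5t| = 180
With H = 1: t = (30 x 1 + 180)/5.5 = 38.18 or t = (30 x 1 - 180)/5.5 = -27.27
First valid solution (0 < t < 60): t = 38.18 minutes
The hands are opposite at 38.18 minutes past 1:00.

Final answer: 38.18 minutes past 1:00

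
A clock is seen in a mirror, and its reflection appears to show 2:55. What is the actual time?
Reflection across the vertical (12-6) axis maps a hand at angle A degrees to (360 - A) degrees, which sends a reading of T minutes past 12:00 to (720 - T) minutes past 12:00.
Mirror reads 2:55 = 175 minutes past 12:00.
Actual time: (720 - 175) mod 720 = 545 minutes = 9:05.

Final answer: 9:05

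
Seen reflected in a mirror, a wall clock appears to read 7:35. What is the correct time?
Reflection across the vertical (12-6) axis maps a hand at angle A degrees to (360 - A) degrees, which sends a reading of T minutes past 12:00 to (720 - T) minutes past 12:00.
Mirror reads 7:35 = 455 minutes past 12:00.
Actual time: (720 - 455) mod 720 = 265 minutes = 4:25.

Final answer: 4:25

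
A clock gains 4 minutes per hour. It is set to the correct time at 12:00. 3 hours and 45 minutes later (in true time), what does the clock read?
For every 60 true minutes, the faulty clock advances 60 + 4 = 64 minutes.
True elapsed: 3 hours and 45 minutes = 225 minutes.
Faulty clock advances: 225 x 64/60 = 240 minutes (drift: 15 minutes ahead).
Shown time: 12:00 + 240 minutes = 4:00.

Final answer: 4:00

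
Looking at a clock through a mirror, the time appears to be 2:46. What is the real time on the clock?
Reflection across the vertical (12-6) axis maps a hand at angle A degrees to (360 - A) degrees, which sends a reading of T minutes past 12:00 to (720 - T) minutes past 12:00.
Mirror reads 2:46 = 166 minutes past 12:00.
Actual time: (720 - 166) mod 720 = 554 minutes = 9:14.

Final answer: 9:14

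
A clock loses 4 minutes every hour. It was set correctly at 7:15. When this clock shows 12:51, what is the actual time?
For every 60 true minutes, the faulty clock advances 56 minutes, so 1 faulty-clock minute corresponds to 60/56 true minutes.
From 7:15 to 12:51 on the faulty dial is 336 minutes.
True elapsed: 336 x 60/56 = 360 minutes = 6 hours.
True time: 7:15 + 6 hours = 1:15.

Final answer: 1:15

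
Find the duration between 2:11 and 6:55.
From 2:11 to 6:55:
(6 x 60 + 55) - (2 x 60 + 11) = 415 - 131 = 284 minutes
= 4 hours and 44 minutes

Final answer: 4 hours and 44 minutes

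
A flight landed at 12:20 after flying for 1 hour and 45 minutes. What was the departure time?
Starting time: 12:20 = 20 total minutes past 12:00
Subtracting: 1 hour and 45 minutes = 105 minutes
20 - 105 = -85 (negative, add 12 hours = 720) = 635 minutes
= 10 hours and 35 minutes past 12:00 = 10:35

Final answer: 10:35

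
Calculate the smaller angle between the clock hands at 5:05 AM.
Hour hand position: 5 x 30 + 5 x 0.5 = 152.5 degrees
Minute hand position: 5 x 6 = 30 degrees
Difference: |152.5 - 30| = 122.5 degrees
The angle between the hands is 122.5 degrees

Final answer: 122.5 degrees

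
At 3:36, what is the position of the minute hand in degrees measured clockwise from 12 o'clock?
The minute hand moves 6 degrees per minute.
At 3:36: 36 x 6 = 216 degrees

Final answer: 216 degrees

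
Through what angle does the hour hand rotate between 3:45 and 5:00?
The hour hand moves 0.5 degrees per minute.
Time elapsed: 5:00 - 3:45 = 75 minutes
Angular displacement: 75 x 0.5 = 37.5 degrees

Final answer: 37.5 degrees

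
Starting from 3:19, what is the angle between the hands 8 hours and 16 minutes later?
First find the time 8 hours and 16 minutes after 3:19.
Total minutes: 3 x 60 + 19 + 8 x 60 + 16 = 695.
695 mod 720 = 695 minutes = 11:35.
Now compute the angle at 11:35:
Hour hand: 11 x 30 + 35 x 0.5 = 347.5 degrees
Minute hand: 35 x 6 = 210 degrees
Difference: |347.5 - 210| = 137.5 degrees
The angle is 137.5 degrees

Final answer: 137.5 degrees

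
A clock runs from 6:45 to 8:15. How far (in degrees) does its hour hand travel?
The hour hand moves 0.5 degrees per minute.
Time elapsed: 8:15 - 6:45 = 90 minutes
Angular displacement: 90 x 0.5 = 45 degrees

Final answer: 45 degrees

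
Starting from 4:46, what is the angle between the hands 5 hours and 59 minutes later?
First find the time 5 hours and 59 minutes after 4:46.
Total minutes: 4 x 60 + 46 + 5 x 60 + 59 = 645.
645 mod 720 = 645 minutes = 10:45.
Now compute the angle at 10:45:
Hour hand: 10 x 30 + 45 x 0.5 = 322.5 degrees
Minute hand: 45 x 6 = 270 degrees
Difference: |322.5 - 270| = 52.5 degrees
The angle is 52.5 degrees

Final answer: 52.5 degrees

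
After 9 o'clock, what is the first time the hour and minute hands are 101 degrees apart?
At t minutes past 9:00, the hour hand is at 30 x 9 + 0.5t degrees and the minute hand is at 6t degrees.
The smaller angle between them is 101 degrees when |30H - 5.5t| = 101 or |30H - 5.5t| = 259.
With H = 9, solve 30 x 9 - 5.5t = +/- target for each target:
  t = (30 x 9 - 101) / 5.5 = 30.73
  t = (30 x 9 + 101) / 5.5 = 67.45 (outside (0, 60))
  t = (30 x 9 - 259) / 5.5 = 2
  t = (30 x 9 + 259) / 5.5 = 96.18 (outside (0, 60))
Valid solutions in (0, 60): {2, 30.73} minutes.
The first occurrence is t = 2 minutes.
The hands form a 101-degree angle at 2 minutes past 9:00.

Final answer: 2 minutes past 9:00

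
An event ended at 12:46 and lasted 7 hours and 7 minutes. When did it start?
Starting time: 12:46 = 46 total minutes past 12:00
Subtracting: 7 hours and 7 minutes = 427 minutes
46 - 427 = -381 (negative, add 12 hours = 720) = 339 minutes
= 5 hours and 39 minutes past 12:00 = 5:39

Final answer: 5:39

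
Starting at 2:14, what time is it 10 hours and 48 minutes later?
Starting time: 2:14
Adding 48 minutes to 14 minutes: 14 + 48 = 62 minutes = 1 hour and 2 minutes
Adding 10 hours: 2 + 10 + 1 (carry) = 13 - 12 = 1
Final time: 1:02

Final answer: 1:02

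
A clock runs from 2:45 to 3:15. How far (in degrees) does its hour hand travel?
The hour hand moves 0.5 degrees per minute.
Time elapsed: 3:15 - 2:45 = 30 minutes
Angular displacement: 30 x 0.5 = 15 degrees

Final answer: 15 degrees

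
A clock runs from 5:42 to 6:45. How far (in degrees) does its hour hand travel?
The hour hand moves 0.5 degrees per minute.
Time elapsed: 6:45 - 5:42 = 63 minutes
Angular displacement: 63 x 0.5 = 31.5 degrees

Final answer: 31.5 degrees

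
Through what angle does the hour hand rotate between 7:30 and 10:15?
The hour hand moves 0.5 degrees per minute.
Time elapsed: 10:15 - 7:30 = 165 minutes
Angular displacement: 165 x 0.5 = 82.5 degrees

Final answer: 82.5 degrees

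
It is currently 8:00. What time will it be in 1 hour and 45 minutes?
Starting time: 8:00
Adding 45 minutes to 0 minutes: 0 + 45 = 45 minutes
Adding 1 hour: 8 + 1 = 9
Final time: 9:45

Final answer: 9:45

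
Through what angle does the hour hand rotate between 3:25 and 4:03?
The hour hand moves 0.5 degrees per minute.
Time elapsed: 4:03 - 3:25 = 38 minutes
Angular displacement: 38 x 0.5 = 19 degrees

Final answer: 19 degrees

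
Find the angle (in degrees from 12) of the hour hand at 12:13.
The hour hand moves 30 degrees per hour and 0.5 degrees per minute.
At 12:13: (0) x 30 + 13 x 0.5 = 0 + 6.5 = 6.5 degrees

Final answer: 6.5 degrees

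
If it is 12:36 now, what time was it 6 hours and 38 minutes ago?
Starting time: 12:36 = 36 total minutes past 12:00
Subtracting: 6 hours and 38 minutes = 398 minutes
36 - 398 = -362 (negative, add 12 hours = 720) = 358 minutes
= 5 hours and 58 minutes past 12:00 = 5:58

Final answer: 5:58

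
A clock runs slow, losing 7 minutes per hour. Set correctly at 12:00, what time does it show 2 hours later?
For every 60 true minutes, the faulty clock advances 60 - 7 = 53 minutes.
True elapsed: 2 hours = 120 minutes.
Faulty clock advances: 120 x 53/60 = 106 minutes (drift: 14 minutes behind).
Shown time: 12:00 + 106 minutes = 1:46.

Final answer: 1:46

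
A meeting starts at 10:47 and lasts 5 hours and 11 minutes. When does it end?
Starting time: 10:47
Adding 11 minutes to 47 minutes: 47 + 11 = 58 minutes
Adding 5 hours: 10 + 5 = 15 - 12 = 3
Final time: 3:58

Final answer: 3:58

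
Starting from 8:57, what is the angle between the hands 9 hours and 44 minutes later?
First find the time 9 hours and 44 minutes after 8:57.
Total minutes: 8 x 60 + 57 + 9 x 60 + 44 = 1121.
1121 mod 720 = 401 minutes = 6:41.
Now compute the angle at 6:41:
Hour hand: 6 x 30 + 41 x 0.5 = 200.5 degrees
Minute hand: 41 x 6 = 246 degrees
Difference: |200.5 - 246| = 45.5 degrees
The angle is 45.5 degrees

Final answer: 45.5 degrees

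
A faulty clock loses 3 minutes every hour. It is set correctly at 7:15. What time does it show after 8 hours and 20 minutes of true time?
For every 60 true minutes, the faulty clock advances 60 - 3 = 57 minutes.
True elapsed: 8 hours and 20 minutes = 500 minutes.
Faulty clock advances: 500 x 57/60 = 475 minutes (drift: 25 minutes behind).
Shown time: 7:15 + 475 minutes = 3:10.

Final answer: 3:10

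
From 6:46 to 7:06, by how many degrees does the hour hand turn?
The hour hand moves 0.5 degrees per minute.
Time elapsed: 7:06 - 6:46 = 20 minutes
Angular displacement: 20 x 0.5 = 10 degrees

Final answer: 10 degrees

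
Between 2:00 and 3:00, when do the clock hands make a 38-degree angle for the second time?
At t minutes past 2:00, the hour hand is at 30 x 2 + 0.5t degrees and the minute hand is at 6t degrees.
The smaller angle between them is 38 degrees when |30H - 5.5t| = 38 or |30H - 5.5t| = 322.
With H = 2, solve 30 x 2 - 5.5t = +/- target for each target:
  t = (30 x 2 - 38) / 5.5 = 4
  t = (30 x 2 + 38) / 5.5 = 17.82
  t = (30 x 2 - 322) / 5.5 = -47.64 (outside (0, 60))
  t = (30 x 2 + 322) / 5.5 = 69.45 (outside (0, 60))
Valid solutions in (0, 60): {4, 17.82} minutes.
The second occurrence is t = 17.82 minutes.
The hands form a 38-degree angle at 17.82 minutes past 2:00.

Final answer: 17.82 minutes past 2:00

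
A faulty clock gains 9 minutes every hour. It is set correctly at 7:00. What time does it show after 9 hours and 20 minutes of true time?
For every 60 true minutes, the faulty clock advances 60 + 9 = 69 minutes.
True elapsed: 9 hours and 20 minutes = 560 minutes.
Faulty clock advances: 560 x 69/60 = 644 minutes (drift: 84 minutes ahead).
Shown time: 7:00 + 644 minutes = 5:44.

Final answer: 5:44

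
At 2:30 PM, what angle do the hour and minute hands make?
Hour hand position: 2 x 30 + 30 x 0.5 = 75 degrees
Minute hand position: 30 x 6 = 180 degrees
Difference: |75 - 180| = 105 degrees
The angle between the hands is 105 degrees

Final answer: 105 degrees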